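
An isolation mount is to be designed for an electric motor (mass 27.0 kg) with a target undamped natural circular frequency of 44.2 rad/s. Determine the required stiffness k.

52700 N/m

k = m·ω_n² = 27.0 × 44.20² = 27.0 × 1954 = 52750 N/m.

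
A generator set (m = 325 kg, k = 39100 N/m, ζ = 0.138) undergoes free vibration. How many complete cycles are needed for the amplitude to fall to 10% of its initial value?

3 cycles

Logarithmic decrement δ = 2πζ/√(1 − ζ²) = 2π × 0.1380/√(1 − 0.0190) = 0.8755.
x_n/x₀ = e^(−nδ) ≤ 0.1; take ln: n ≥ ln(1/0.1)/δ = 2.303/0.8755 = 2.630.
So 3 complete cycles are required.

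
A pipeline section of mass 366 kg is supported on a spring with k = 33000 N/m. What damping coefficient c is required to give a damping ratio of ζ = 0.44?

3060 N·s/m

c_c = 2√(k·m) = 2√(33000 × 366) = 6951 N·s/m.
c = ζ·c_c = 0.44 × 6951 = 3058 N·s/m.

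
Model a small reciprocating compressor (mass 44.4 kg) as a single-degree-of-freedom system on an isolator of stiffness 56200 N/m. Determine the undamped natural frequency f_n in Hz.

5.66 Hz

ω_n = √(k/m) = √(56200/44.4) = √1266 = 35.58 rad/s.
f_n = ω_n/(2π) = 35.58/6.283 = 5.662 Hz.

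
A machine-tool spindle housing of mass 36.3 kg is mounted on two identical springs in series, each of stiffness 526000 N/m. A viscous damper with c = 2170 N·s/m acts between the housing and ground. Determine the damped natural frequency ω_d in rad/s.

79.7 rad/s

Series springs: 1/k_eq = 2/526000, so k_eq = 526000/2 = 263000 N/m.
ω_n = √(k_eq/m) = √(263000/36.3) = 85.12 rad/s.
Critical damping c_c = 2√(k_eq·m) = 2√(263000 × 36.3) = 6180 N·s/m, so ζ = c/c_c = 2170/6180 = 0.3512.
ω_d = ω_n√(1 − ζ²) = 85.12 × √(1 − 0.123) = 79.70 rad/s.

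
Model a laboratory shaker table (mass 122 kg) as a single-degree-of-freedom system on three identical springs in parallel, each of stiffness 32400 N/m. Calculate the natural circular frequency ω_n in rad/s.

Parallel springs add: k_eq = 3 × 32400 = 97200 N/m.
ω_n = √(k_eq/m) = √(97200/122) = √796.7 = 28.23 rad/s.

28.2 rad/s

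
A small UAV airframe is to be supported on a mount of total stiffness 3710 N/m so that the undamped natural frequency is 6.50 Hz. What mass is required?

ω_n = 2πf_n = 2π × 6.50 = 40.84 rad/s.
m = k/ω_n² = 3710/40.84² = 3710/1668 = 2.224 kg.

2.22 kg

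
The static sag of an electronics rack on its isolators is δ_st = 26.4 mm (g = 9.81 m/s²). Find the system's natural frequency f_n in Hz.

ω_n = √(g/δ_st) = √(9.81/0.0264) = √371.6 = 19.28 rad/s.
f_n = ω_n/(2π) = 19.28/6.283 = 3.068 Hz.

3.07 Hz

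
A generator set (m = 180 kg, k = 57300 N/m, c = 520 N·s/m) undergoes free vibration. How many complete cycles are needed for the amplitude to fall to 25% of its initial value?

ζ = c/(2√(km)) = 520/(2√(57300 × 180)) = 520/6423 = 0.08096.
Logarithmic decrement δ = 2πζ/√(1 − ζ²) = 2π × 0.08096/√(1 − 0.00655) = 0.5103.
x_n/x₀ = e^(−nδ) ≤ 0.25; take ln: n ≥ ln(1/0.25)/δ = 1.386/0.5103 = 2.716.
So 3 complete cycles are required.

3 cycles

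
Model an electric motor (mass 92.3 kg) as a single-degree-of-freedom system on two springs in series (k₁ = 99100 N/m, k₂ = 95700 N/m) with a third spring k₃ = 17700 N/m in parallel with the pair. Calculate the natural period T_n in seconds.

0.234 s

Series pair: k_s = k₁k₂/(k₁+k₂) = (99100)(95700)/(99100 + 95700) = 48690 N/m. In parallel with k₃: k_eq = 48690 + 17700 = 66390 N/m.
ω_n = √(k_eq/m) = √(66390/92.3) = √719.2 = 26.82 rad/s.
T_n = 2π/ω_n = 6.283/26.82 = 0.2343 s.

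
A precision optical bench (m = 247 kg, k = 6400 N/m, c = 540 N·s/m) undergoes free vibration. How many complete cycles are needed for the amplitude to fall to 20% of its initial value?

ζ = c/(2√(km)) = 540/(2√(6400 × 247)) = 540/2515 = 0.2147.
Logarithmic decrement δ = 2πζ/√(1 − ζ²) = 2π × 0.2147/√(1 − 0.0461) = 1.382.
x_n/x₀ = e^(−nδ) ≤ 0.2; take ln: n ≥ ln(1/0.2)/δ = 1.609/1.382 = 1.165.
So 2 complete cycles are required.

2 cycles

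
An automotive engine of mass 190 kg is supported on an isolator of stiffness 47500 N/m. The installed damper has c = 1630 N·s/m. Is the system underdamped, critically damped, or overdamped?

underdamped

c_c = 2√(k·m) = 6008 N·s/m; ζ = c/c_c = 1630/6008 = 0.271.
Since ζ < 1 the system is underdamped.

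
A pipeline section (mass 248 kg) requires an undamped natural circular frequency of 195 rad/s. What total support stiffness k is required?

9430000 N/m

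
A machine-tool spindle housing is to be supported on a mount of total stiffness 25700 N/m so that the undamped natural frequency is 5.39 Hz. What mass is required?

22.4 kg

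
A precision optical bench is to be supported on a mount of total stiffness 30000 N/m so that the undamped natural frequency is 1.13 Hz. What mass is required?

595 kg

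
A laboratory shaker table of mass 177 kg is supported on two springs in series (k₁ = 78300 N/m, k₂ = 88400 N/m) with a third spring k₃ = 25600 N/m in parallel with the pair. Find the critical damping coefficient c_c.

Series pair: k_s = k₁k₂/(k₁+k₂) = (78300)(88400)/(78300 + 88400) = 41520 N/m. In parallel with k₃: k_eq = 41520 + 25600 = 67120 N/m.
c_c = 2√(k_eq·m) = 2√(67120 × 177) = 2 × 3447 = 6894 N·s/m.

6890 N·s/m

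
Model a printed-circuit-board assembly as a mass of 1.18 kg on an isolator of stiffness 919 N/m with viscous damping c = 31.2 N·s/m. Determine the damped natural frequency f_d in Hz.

ω_n = √(k/m) = √(919.0/1.18) = 27.91 rad/s.
Critical damping c_c = 2√(k·m) = 2√(919.0 × 1.18) = 65.86 N·s/m, so ζ = c/c_c = 31.2/65.86 = 0.4737.
ω_d = ω_n√(1 − ζ²) = 27.91 × √(1 − 0.224) = 24.58 rad/s.
f_d = ω_d/(2π) = 3.912 Hz.

3.91 Hz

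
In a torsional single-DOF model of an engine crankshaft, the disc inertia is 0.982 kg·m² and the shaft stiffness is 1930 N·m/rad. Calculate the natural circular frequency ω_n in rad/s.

ω_n = √(k_t/J) = √(1930/0.982) = √1965 = 44.33 rad/s.

44.3 rad/s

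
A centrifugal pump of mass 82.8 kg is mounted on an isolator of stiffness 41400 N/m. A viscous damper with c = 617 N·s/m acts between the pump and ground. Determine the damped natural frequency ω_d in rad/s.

22.0 rad/s

ω_n = √(k/m) = √(41400/82.8) = 22.36 rad/s.
Critical damping c_c = 2√(k·m) = 2√(41400 × 82.8) = 3703 N·s/m, so ζ = c/c_c = 617/3703 = 0.1666.
ω_d = ω_n√(1 − ζ²) = 22.36 × √(1 − 0.0278) = 22.05 rad/s.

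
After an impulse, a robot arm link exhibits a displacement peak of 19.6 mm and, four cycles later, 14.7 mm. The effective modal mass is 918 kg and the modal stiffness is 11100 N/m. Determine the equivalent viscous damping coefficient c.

73.1 N·s/m

Logarithmic decrement δ = (1/n)·ln(x₀/x_n) = (1/4)·ln(19.6/14.7) = (1/4)·ln(1.333) = 0.07192.
ζ = δ/√(4π² + δ²) = 0.07192/√(39.48 + 0.00517) = 0.07192/6.284 = 0.01145.
c = ζ · 2√(km) = 0.01145 × 2√(11100 × 918) = 0.01145 × 6384 = 73.07 N·s/m.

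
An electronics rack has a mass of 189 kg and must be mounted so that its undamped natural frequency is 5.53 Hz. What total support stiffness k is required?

228000 N/m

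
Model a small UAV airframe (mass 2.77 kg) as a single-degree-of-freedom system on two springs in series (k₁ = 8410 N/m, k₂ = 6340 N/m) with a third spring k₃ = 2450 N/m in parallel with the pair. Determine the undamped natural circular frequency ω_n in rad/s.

Series pair: k_s = k₁k₂/(k₁+k₂) = (8410)(6340)/(8410 + 6340) = 3615 N/m. In parallel with k₃: k_eq = 3615 + 2450 = 6065 N/m.
ω_n = √(k_eq/m) = √(6065/2.77) = √2189 = 46.79 rad/s.

46.8 rad/s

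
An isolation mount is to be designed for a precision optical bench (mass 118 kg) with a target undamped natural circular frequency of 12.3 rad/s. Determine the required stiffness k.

k = m·ω_n² = 118 × 12.30² = 118 × 151.3 = 17850 N/m.

17900 N/m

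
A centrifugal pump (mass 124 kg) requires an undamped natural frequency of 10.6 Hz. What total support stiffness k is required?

550000 N/m

ω_n = 2πf_n = 2π × 10.6 = 66.60 rad/s.
k = m·ω_n² = 124 × 66.60² = 124 × 4436 = 550000 N/m.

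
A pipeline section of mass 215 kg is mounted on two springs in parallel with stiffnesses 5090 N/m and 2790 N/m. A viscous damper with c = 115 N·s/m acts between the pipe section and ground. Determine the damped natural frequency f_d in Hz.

0.963 Hz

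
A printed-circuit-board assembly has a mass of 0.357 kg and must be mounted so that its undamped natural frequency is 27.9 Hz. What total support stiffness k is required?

ω_n = 2πf_n = 2π × 27.9 = 175.3 rad/s.
k = m·ω_n² = 0.357 × 175.3² = 0.357 × 30730 = 10970 N/m.

11000 N/m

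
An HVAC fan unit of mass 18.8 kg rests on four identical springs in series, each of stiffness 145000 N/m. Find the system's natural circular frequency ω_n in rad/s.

43.9 rad/s

Series springs: 1/k_eq = 4/145000, so k_eq = 145000/4 = 36250 N/m.
ω_n = √(k_eq/m) = √(36250/18.8) = √1928 = 43.91 rad/s.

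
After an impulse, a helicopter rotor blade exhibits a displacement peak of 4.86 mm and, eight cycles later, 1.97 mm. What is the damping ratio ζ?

0.0180

Logarithmic decrement δ = (1/n)·ln(x₀/x_n) = (1/8)·ln(4.86/1.97) = (1/8)·ln(2.467) = 0.1129.
ζ = δ/√(4π² + δ²) = 0.1129/√(39.48 + 0.0127) = 0.1129/6.284 = 0.01796.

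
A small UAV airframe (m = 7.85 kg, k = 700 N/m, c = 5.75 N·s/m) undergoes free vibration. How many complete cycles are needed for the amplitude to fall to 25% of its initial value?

6 cycles

ζ = c/(2√(km)) = 5.75/(2√(700 × 7.85)) = 5.75/148.3 = 0.03878.
Logarithmic decrement δ = 2πζ/√(1 − ζ²) = 2π × 0.03878/√(1 − 0.00150) = 0.2439.
x_n/x₀ = e^(−nδ) ≤ 0.25; take ln: n ≥ ln(1/0.25)/δ = 1.386/0.2439 = 5.685.
So 6 complete cycles are required.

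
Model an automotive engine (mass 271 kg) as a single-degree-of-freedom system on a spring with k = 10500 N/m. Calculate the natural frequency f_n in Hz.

0.991 Hz

ω_n = √(k/m) = √(10500/271) = √38.75 = 6.225 rad/s.
f_n = ω_n/(2π) = 6.225/6.283 = 0.9907 Hz.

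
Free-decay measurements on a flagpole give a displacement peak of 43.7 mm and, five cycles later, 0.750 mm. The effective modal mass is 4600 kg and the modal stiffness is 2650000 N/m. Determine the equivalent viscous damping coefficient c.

28300 N·s/m

Logarithmic decrement δ = (1/n)·ln(x₀/x_n) = (1/5)·ln(43.7/0.750) = (1/5)·ln(58.27) = 0.8130.
ζ = δ/√(4π² + δ²) = 0.8130/√(39.48 + 0.661) = 0.8130/6.336 = 0.1283.
c = ζ · 2√(km) = 0.1283 × 2√(2650000 × 4600) = 0.1283 × 220800 = 28340 N·s/m.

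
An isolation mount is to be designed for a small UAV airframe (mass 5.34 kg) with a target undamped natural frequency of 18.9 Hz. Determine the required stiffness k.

ω_n = 2πf_n = 2π × 18.9 = 118.8 rad/s.
k = m·ω_n² = 5.34 × 118.8² = 5.34 × 14100 = 75310 N/m.

75300 N/m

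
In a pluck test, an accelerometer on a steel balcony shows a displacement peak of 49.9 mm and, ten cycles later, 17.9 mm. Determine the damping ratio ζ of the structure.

Logarithmic decrement δ = (1/n)·ln(x₀/x_n) = (1/10)·ln(49.9/17.9) = (1/10)·ln(2.788) = 0.1025.
ζ = δ/√(4π² + δ²) = 0.1025/√(39.48 + 0.0105) = 0.1025/6.284 = 0.01631.

0.0163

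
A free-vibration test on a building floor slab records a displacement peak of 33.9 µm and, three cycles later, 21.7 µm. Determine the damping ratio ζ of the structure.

Logarithmic decrement δ = (1/n)·ln(x₀/x_n) = (1/3)·ln(33.9/21.7) = (1/3)·ln(1.562) = 0.1487.
ζ = δ/√(4π² + δ²) = 0.1487/√(39.48 + 0.0221) = 0.1487/6.285 = 0.02366.

0.0237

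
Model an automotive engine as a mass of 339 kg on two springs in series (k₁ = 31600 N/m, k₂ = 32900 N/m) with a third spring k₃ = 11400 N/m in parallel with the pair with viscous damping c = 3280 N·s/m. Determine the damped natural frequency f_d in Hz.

1.21 Hz

Series pair: k_s = k₁k₂/(k₁+k₂) = (31600)(32900)/(31600 + 32900) = 16120 N/m. In parallel with k₃: k_eq = 16120 + 11400 = 27520 N/m.
ω_n = √(k_eq/m) = √(27520/339) = 9.010 rad/s.
Critical damping c_c = 2√(k_eq·m) = 2√(27520 × 339) = 6109 N·s/m, so ζ = c/c_c = 3280/6109 = 0.5369.
ω_d = ω_n√(1 − ζ²) = 9.010 × √(1 − 0.288) = 7.601 rad/s.
f_d = ω_d/(2π) = 1.210 Hz.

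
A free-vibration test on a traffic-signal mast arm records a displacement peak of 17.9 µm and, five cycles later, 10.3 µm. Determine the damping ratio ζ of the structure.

0.0176

Logarithmic decrement δ = (1/n)·ln(x₀/x_n) = (1/5)·ln(17.9/10.3) = (1/5)·ln(1.738) = 0.1105.
ζ = δ/√(4π² + δ²) = 0.1105/√(39.48 + 0.0122) = 0.1105/6.284 = 0.01759.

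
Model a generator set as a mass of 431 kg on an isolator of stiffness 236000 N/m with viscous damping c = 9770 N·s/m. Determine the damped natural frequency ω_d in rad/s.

20.5 rad/s

ω_n = √(k/m) = √(236000/431) = 23.40 rad/s.
Critical damping c_c = 2√(k·m) = 2√(236000 × 431) = 20170 N·s/m, so ζ = c/c_c = 9770/20170 = 0.4844.
ω_d = ω_n√(1 − ζ²) = 23.40 × √(1 − 0.235) = 20.47 rad/s.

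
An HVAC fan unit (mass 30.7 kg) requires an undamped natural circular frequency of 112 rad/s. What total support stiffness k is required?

k = m·ω_n² = 30.7 × 112.0² = 30.7 × 12540 = 385100 N/m.

385000 N/m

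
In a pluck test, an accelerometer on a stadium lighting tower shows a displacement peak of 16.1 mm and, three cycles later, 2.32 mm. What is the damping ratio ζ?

0.102

Logarithmic decrement δ = (1/n)·ln(x₀/x_n) = (1/3)·ln(16.1/2.32) = (1/3)·ln(6.940) = 0.6458.
ζ = δ/√(4π² + δ²) = 0.6458/√(39.48 + 0.417) = 0.6458/6.316 = 0.1022.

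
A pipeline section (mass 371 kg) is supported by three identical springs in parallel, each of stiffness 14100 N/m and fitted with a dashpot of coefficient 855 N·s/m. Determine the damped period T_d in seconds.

0.592 s

Parallel springs add: k_eq = 3 × 14100 = 42300 N/m.
ω_n = √(k_eq/m) = √(42300/371) = 10.68 rad/s.
Critical damping c_c = 2√(k_eq·m) = 2√(42300 × 371) = 7923 N·s/m, so ζ = c/c_c = 855/7923 = 0.1079.
ω_d = ω_n√(1 − ζ²) = 10.68 × √(1 − 0.0116) = 10.62 rad/s.
T_d = 2π/ω_d = 0.5919 s.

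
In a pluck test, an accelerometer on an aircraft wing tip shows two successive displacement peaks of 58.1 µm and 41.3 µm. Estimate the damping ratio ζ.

0.0542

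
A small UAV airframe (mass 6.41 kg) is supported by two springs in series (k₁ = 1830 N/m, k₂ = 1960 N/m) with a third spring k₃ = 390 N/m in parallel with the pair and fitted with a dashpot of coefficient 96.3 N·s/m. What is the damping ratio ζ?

Series pair: k_s = k₁k₂/(k₁+k₂) = (1830)(1960)/(1830 + 1960) = 946.4 N/m. In parallel with k₃: k_eq = 946.4 + 390 = 1336 N/m.
ω_n = √(k_eq/m) = √(1336/6.41) = 14.44 rad/s.
Critical damping c_c = 2√(k_eq·m) = 2√(1336 × 6.41) = 185.1 N·s/m, so ζ = c/c_c = 96.3/185.1 = 0.5202.

0.520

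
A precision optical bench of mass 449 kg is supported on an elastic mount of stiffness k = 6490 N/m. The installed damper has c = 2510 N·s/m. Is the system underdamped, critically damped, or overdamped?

c_c = 2√(k·m) = 3414 N·s/m; ζ = c/c_c = 2510/3414 = 0.735.
Since ζ < 1 the system is underdamped.

underdamped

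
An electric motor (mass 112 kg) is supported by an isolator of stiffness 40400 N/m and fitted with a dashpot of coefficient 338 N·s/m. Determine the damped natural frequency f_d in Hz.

ω_n = √(k/m) = √(40400/112) = 18.99 rad/s.
Critical damping c_c = 2√(k·m) = 2√(40400 × 112) = 4254 N·s/m, so ζ = c/c_c = 338/4254 = 0.07945.
ω_d = ω_n√(1 − ζ²) = 18.99 × √(1 − 0.00631) = 18.93 rad/s.
f_d = ω_d/(2π) = 3.013 Hz.

3.01 Hz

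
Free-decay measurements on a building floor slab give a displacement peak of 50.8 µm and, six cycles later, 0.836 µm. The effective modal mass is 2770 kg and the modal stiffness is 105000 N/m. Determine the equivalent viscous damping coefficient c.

3690 N·s/m

Logarithmic decrement δ = (1/n)·ln(x₀/x_n) = (1/6)·ln(50.8/0.836) = (1/6)·ln(60.77) = 0.6845.
ζ = δ/√(4π² + δ²) = 0.6845/√(39.48 + 0.469) = 0.6845/6.320 = 0.1083.
c = ζ · 2√(km) = 0.1083 × 2√(105000 × 2770) = 0.1083 × 34110 = 3694 N·s/m.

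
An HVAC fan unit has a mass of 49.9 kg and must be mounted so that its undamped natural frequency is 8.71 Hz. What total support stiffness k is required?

149000 N/m

ω_n = 2πf_n = 2π × 8.71 = 54.73 rad/s.
k = m·ω_n² = 49.9 × 54.73² = 49.9 × 2995 = 149500 N/m.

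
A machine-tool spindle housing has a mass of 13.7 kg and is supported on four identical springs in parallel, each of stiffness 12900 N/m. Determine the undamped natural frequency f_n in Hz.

Parallel springs add: k_eq = 4 × 12900 = 51600 N/m.
ω_n = √(k_eq/m) = √(51600/13.7) = √3766 = 61.37 rad/s.
f_n = ω_n/(2π) = 61.37/6.283 = 9.768 Hz.

9.77 Hz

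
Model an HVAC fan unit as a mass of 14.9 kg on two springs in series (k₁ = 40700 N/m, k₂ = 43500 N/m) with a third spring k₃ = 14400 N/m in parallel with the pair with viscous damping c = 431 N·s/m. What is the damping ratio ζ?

Series pair: k_s = k₁k₂/(k₁+k₂) = (40700)(43500)/(40700 + 43500) = 21030 N/m. In parallel with k₃: k_eq = 21030 + 14400 = 35430 N/m.
ω_n = √(k_eq/m) = √(35430/14.9) = 48.76 rad/s.
Critical damping c_c = 2√(k_eq·m) = 2√(35430 × 14.9) = 1453 N·s/m, so ζ = c/c_c = 431/1453 = 0.2966.

0.297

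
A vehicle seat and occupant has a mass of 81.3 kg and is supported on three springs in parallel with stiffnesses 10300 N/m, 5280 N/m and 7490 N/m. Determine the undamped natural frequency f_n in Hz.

Parallel springs add: k_eq = 10300 + 5280 + 7490 = 23070 N/m.
ω_n = √(k_eq/m) = √(23070/81.3) = √283.8 = 16.85 rad/s.
f_n = ω_n/(2π) = 16.85/6.283 = 2.681 Hz.

2.68 Hz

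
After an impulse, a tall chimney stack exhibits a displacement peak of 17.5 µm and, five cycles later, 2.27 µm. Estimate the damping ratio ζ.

0.0649

Logarithmic decrement δ = (1/n)·ln(x₀/x_n) = (1/5)·ln(17.5/2.27) = (1/5)·ln(7.709) = 0.4085.
ζ = δ/√(4π² + δ²) = 0.4085/√(39.48 + 0.167) = 0.4085/6.296 = 0.06488.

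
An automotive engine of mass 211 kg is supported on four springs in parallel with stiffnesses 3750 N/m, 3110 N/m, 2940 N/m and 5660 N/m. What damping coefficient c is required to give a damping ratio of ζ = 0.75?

Parallel springs add: k_eq = 3750 + 3110 + 2940 + 5660 = 15460 N/m.
c_c = 2√(k_eq·m) = 2√(15460 × 211) = 3612 N·s/m.
c = ζ·c_c = 0.75 × 3612 = 2709 N·s/m.

2710 N·s/m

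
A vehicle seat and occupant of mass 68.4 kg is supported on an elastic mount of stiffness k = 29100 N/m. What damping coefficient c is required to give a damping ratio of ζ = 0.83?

2340 N·s/m

c_c = 2√(k·m) = 2√(29100 × 68.4) = 2822 N·s/m.
c = ζ·c_c = 0.83 × 2822 = 2342 N·s/m.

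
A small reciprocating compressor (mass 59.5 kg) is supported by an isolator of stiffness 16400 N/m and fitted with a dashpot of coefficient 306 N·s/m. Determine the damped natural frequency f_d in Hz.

2.61 Hz

ω_n = √(k/m) = √(16400/59.5) = 16.60 rad/s.
Critical damping c_c = 2√(k·m) = 2√(16400 × 59.5) = 1976 N·s/m, so ζ = c/c_c = 306/1976 = 0.1549.
ω_d = ω_n√(1 − ζ²) = 16.60 × √(1 − 0.0240) = 16.40 rad/s.
f_d = ω_d/(2π) = 2.610 Hz.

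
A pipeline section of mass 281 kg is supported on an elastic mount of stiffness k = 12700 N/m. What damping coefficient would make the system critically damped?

3780 N·s/m

c_c = 2√(k·m) = 2√(12700 × 281) = 2 × 1889 = 3778 N·s/m.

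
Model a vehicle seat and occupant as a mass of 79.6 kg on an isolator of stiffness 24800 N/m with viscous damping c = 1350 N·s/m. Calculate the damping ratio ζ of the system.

ω_n = √(k/m) = √(24800/79.6) = 17.65 rad/s.
Critical damping c_c = 2√(k·m) = 2√(24800 × 79.6) = 2810 N·s/m, so ζ = c/c_c = 1350/2810 = 0.4804.

0.480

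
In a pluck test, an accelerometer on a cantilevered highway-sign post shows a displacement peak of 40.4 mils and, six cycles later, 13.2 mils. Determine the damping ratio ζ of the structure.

0.0297

Logarithmic decrement δ = (1/n)·ln(x₀/x_n) = (1/6)·ln(40.4/13.2) = (1/6)·ln(3.061) = 0.1864.
ζ = δ/√(4π² + δ²) = 0.1864/√(39.48 + 0.0348) = 0.1864/6.286 = 0.02966.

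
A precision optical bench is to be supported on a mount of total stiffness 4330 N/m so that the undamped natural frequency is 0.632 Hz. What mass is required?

ω_n = 2πf_n = 2π × 0.632 = 3.971 rad/s.
m = k/ω_n² = 4330/3.971² = 4330/15.77 = 274.6 kg.

275 kg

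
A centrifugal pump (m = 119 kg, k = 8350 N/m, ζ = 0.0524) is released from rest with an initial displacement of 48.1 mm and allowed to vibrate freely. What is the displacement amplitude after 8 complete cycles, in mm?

Logarithmic decrement δ = 2πζ/√(1 − ζ²) = 2π × 0.05240/√(1 − 0.00275) = 0.3297.
After n cycles, x_n/x₀ = e^(−nδ), so x_8 = 48.1 × e^(−8 × 0.3297) = 48.1 × 0.07154 = 3.441 mm.

3.44 mm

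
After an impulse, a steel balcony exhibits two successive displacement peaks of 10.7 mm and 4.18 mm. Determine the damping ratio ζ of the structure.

Logarithmic decrement δ = (1/n)·ln(x₀/x_n) = (1/1)·ln(10.7/4.18) = (1/1)·ln(2.560) = 0.9399.
ζ = δ/√(4π² + δ²) = 0.9399/√(39.48 + 0.883) = 0.9399/6.353 = 0.1479.

0.148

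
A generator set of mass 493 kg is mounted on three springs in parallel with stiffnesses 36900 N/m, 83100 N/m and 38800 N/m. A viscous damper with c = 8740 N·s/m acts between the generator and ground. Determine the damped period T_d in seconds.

0.403 s

Parallel springs add: k_eq = 36900 + 83100 + 38800 = 158800 N/m.
ω_n = √(k_eq/m) = √(158800/493) = 17.95 rad/s.
Critical damping c_c = 2√(k_eq·m) = 2√(158800 × 493) = 17700 N·s/m, so ζ = c/c_c = 8740/17700 = 0.4939.
ω_d = ω_n√(1 − ζ²) = 17.95 × √(1 − 0.244) = 15.61 rad/s.
T_d = 2π/ω_d = 0.4026 s.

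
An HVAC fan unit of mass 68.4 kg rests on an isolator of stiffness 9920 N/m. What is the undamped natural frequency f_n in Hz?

1.92 Hz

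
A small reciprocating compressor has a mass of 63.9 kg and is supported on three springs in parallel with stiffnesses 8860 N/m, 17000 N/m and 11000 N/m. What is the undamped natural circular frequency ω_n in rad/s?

24.0 rad/s

Parallel springs add: k_eq = 8860 + 17000 + 11000 = 36860 N/m.
ω_n = √(k_eq/m) = √(36860/63.9) = √576.8 = 24.02 rad/s.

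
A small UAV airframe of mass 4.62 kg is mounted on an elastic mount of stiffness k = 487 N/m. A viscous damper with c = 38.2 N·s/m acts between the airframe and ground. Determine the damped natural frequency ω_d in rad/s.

ω_n = √(k/m) = √(487.0/4.62) = 10.27 rad/s.
Critical damping c_c = 2√(k·m) = 2√(487.0 × 4.62) = 94.87 N·s/m, so ζ = c/c_c = 38.2/94.87 = 0.4027.
ω_d = ω_n√(1 − ζ²) = 10.27 × √(1 − 0.162) = 9.398 rad/s.

9.40 rad/s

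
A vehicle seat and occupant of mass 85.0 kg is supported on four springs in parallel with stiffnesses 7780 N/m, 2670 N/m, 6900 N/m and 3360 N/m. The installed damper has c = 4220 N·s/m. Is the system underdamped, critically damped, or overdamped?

Parallel springs add: k_eq = 7780 + 2670 + 6900 + 3360 = 20710 N/m.
c_c = 2√(k_eq·m) = 2654 N·s/m; ζ = c/c_c = 4220/2654 = 1.59.
Since ζ > 1 the system is overdamped.

overdamped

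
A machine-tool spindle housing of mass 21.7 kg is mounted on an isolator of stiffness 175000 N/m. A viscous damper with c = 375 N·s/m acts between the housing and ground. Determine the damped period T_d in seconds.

0.0703 s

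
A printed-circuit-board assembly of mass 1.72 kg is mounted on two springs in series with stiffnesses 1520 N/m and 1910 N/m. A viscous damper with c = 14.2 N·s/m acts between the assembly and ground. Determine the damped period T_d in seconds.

0.288 s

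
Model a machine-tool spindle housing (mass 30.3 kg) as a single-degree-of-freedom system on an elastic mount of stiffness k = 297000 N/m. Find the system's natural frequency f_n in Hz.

15.8 Hz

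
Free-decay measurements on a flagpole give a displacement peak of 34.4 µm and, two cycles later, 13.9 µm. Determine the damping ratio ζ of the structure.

0.0719

Logarithmic decrement δ = (1/n)·ln(x₀/x_n) = (1/2)·ln(34.4/13.9) = (1/2)·ln(2.475) = 0.4531.
ζ = δ/√(4π² + δ²) = 0.4531/√(39.48 + 0.205) = 0.4531/6.300 = 0.07192.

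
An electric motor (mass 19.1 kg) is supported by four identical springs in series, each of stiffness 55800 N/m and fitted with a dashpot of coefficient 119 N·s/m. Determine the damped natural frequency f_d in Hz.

Series springs: 1/k_eq = 4/55800, so k_eq = 55800/4 = 13950 N/m.
ω_n = √(k_eq/m) = √(13950/19.1) = 27.03 rad/s.
Critical damping c_c = 2√(k_eq·m) = 2√(13950 × 19.1) = 1032 N·s/m, so ζ = c/c_c = 119/1032 = 0.1153.
ω_d = ω_n√(1 − ζ²) = 27.03 × √(1 − 0.0133) = 26.85 rad/s.
f_d = ω_d/(2π) = 4.273 Hz.

4.27 Hz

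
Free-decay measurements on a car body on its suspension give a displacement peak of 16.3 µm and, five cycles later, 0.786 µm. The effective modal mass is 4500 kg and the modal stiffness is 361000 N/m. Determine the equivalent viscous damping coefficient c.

7740 N·s/m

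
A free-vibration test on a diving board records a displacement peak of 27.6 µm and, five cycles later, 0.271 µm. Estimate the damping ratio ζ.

0.146

Logarithmic decrement δ = (1/n)·ln(x₀/x_n) = (1/5)·ln(27.6/0.271) = (1/5)·ln(101.8) = 0.9247.
ζ = δ/√(4π² + δ²) = 0.9247/√(39.48 + 0.855) = 0.9247/6.351 = 0.1456.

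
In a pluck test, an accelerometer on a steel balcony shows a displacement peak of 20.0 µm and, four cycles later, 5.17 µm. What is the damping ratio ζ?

Logarithmic decrement δ = (1/n)·ln(x₀/x_n) = (1/4)·ln(20.0/5.17) = (1/4)·ln(3.868) = 0.3382.
ζ = δ/√(4π² + δ²) = 0.3382/√(39.48 + 0.114) = 0.3382/6.292 = 0.05375.

0.0538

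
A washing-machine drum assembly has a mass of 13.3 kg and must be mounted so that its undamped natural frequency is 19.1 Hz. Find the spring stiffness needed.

ω_n = 2πf_n = 2π × 19.1 = 120.0 rad/s.
k = m·ω_n² = 13.3 × 120.0² = 13.3 × 14400 = 191500 N/m.

192000 N/m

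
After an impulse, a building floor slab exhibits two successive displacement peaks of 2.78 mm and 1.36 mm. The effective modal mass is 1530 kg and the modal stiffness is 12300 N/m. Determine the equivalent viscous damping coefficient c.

981 N·s/m

Logarithmic decrement δ = (1/n)·ln(x₀/x_n) = (1/1)·ln(2.78/1.36) = (1/1)·ln(2.044) = 0.7150.
ζ = δ/√(4π² + δ²) = 0.7150/√(39.48 + 0.511) = 0.7150/6.324 = 0.1131.
c = ζ · 2√(km) = 0.1131 × 2√(12300 × 1530) = 0.1131 × 8676 = 980.9 N·s/m.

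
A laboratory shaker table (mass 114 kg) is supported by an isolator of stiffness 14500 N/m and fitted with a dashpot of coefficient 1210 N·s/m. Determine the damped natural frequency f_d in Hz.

1.58 Hz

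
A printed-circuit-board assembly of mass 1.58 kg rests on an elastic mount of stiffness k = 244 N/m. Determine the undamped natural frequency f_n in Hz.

1.98 Hz

ω_n = √(k/m) = √(244.0/1.58) = √154.4 = 12.43 rad/s.
f_n = ω_n/(2π) = 12.43/6.283 = 1.978 Hz.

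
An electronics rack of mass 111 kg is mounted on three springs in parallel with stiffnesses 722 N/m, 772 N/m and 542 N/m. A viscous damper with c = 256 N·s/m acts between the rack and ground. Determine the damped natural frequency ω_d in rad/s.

4.12 rad/s

Parallel springs add: k_eq = 722 + 772 + 542 = 2036 N/m.
ω_n = √(k_eq/m) = √(2036/111) = 4.283 rad/s.
Critical damping c_c = 2√(k_eq·m) = 2√(2036 × 111) = 950.8 N·s/m, so ζ = c/c_c = 256/950.8 = 0.2693.
ω_d = ω_n√(1 − ζ²) = 4.283 × √(1 − 0.0725) = 4.125 rad/s.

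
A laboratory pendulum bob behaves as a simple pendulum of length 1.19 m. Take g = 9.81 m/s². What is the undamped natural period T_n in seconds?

For a simple pendulum ω_n = √(g/L) = √(9.81/1.19) = √8.244 = 2.871 rad/s.
T_n = 2π/ω_n = 6.283/2.871 = 2.188 s.

2.19 s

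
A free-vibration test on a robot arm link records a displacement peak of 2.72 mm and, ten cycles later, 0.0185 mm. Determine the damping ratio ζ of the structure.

Logarithmic decrement δ = (1/n)·ln(x₀/x_n) = (1/10)·ln(2.72/0.0185) = (1/10)·ln(147.0) = 0.4991.
ζ = δ/√(4π² + δ²) = 0.4991/√(39.48 + 0.249) = 0.4991/6.303 = 0.07918.

0.0792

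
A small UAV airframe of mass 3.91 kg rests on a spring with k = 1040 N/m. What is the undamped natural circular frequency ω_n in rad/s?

ω_n = √(k/m) = √(1040/3.91) = √266.0 = 16.31 rad/s.

16.3 rad/s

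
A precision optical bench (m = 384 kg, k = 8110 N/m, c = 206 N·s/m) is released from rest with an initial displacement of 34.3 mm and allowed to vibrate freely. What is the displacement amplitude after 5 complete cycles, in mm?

ζ = c/(2√(km)) = 206/(2√(8110 × 384)) = 206/3529 = 0.05837.
Logarithmic decrement δ = 2πζ/√(1 − ζ²) = 2π × 0.05837/√(1 − 0.00341) = 0.3674.
After n cycles, x_n/x₀ = e^(−nδ), so x_5 = 34.3 × e^(−5 × 0.3674) = 34.3 × 0.1593 = 5.465 mm.

5.47 mm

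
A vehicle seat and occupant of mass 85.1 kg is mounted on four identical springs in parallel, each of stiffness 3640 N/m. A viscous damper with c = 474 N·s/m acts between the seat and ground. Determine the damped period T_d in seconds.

0.492 s

Parallel springs add: k_eq = 4 × 3640 = 14560 N/m.
ω_n = √(k_eq/m) = √(14560/85.1) = 13.08 rad/s.
Critical damping c_c = 2√(k_eq·m) = 2√(14560 × 85.1) = 2226 N·s/m, so ζ = c/c_c = 474/2226 = 0.2129.
ω_d = ω_n√(1 − ζ²) = 13.08 × √(1 − 0.0453) = 12.78 rad/s.
T_d = 2π/ω_d = 0.4916 s.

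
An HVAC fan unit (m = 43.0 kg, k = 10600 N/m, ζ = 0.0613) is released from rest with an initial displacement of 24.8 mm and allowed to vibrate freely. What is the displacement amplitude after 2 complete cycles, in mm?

11.5 mm

Logarithmic decrement δ = 2πζ/√(1 − ζ²) = 2π × 0.06130/√(1 − 0.00376) = 0.3859.
After n cycles, x_n/x₀ = e^(−nδ), so x_2 = 24.8 × e^(−2 × 0.3859) = 24.8 × 0.4622 = 11.46 mm.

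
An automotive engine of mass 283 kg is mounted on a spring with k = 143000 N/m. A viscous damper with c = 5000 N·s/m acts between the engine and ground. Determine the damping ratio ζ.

ω_n = √(k/m) = √(143000/283) = 22.48 rad/s.
Critical damping c_c = 2√(k·m) = 2√(143000 × 283) = 12720 N·s/m, so ζ = c/c_c = 5000/12720 = 0.3930.

0.393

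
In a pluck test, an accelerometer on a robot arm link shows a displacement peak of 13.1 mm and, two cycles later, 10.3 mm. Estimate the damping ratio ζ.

0.0191

Logarithmic decrement δ = (1/n)·ln(x₀/x_n) = (1/2)·ln(13.1/10.3) = (1/2)·ln(1.272) = 0.1202.
ζ = δ/√(4π² + δ²) = 0.1202/√(39.48 + 0.0145) = 0.1202/6.284 = 0.01913.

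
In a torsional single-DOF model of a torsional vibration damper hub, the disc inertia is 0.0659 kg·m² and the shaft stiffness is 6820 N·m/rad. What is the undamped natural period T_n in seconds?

ω_n = √(k_t/J) = √(6820/0.0659) = √103500 = 321.7 rad/s.
T_n = 2π/ω_n = 6.283/321.7 = 0.01953 s.

0.0195 s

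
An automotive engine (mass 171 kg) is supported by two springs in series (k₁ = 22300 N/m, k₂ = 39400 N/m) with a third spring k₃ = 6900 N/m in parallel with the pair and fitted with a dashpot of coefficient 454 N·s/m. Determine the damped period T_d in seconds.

0.569 s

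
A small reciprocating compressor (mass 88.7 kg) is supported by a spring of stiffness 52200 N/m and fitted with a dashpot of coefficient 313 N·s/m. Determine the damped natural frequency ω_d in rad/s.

24.2 rad/s

ω_n = √(k/m) = √(52200/88.7) = 24.26 rad/s.
Critical damping c_c = 2√(k·m) = 2√(52200 × 88.7) = 4304 N·s/m, so ζ = c/c_c = 313/4304 = 0.07273.
ω_d = ω_n√(1 − ζ²) = 24.26 × √(1 − 0.00529) = 24.19 rad/s.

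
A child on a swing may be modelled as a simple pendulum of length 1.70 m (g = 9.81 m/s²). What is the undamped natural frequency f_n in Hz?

0.382 Hz

For a simple pendulum ω_n = √(g/L) = √(9.81/1.70) = √5.771 = 2.402 rad/s.
f_n = ω_n/(2π) = 2.402/6.283 = 0.3823 Hz.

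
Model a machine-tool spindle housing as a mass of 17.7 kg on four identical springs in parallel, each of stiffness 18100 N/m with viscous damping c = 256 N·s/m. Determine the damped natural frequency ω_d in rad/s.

63.5 rad/s

Parallel springs add: k_eq = 4 × 18100 = 72400 N/m.
ω_n = √(k_eq/m) = √(72400/17.7) = 63.96 rad/s.
Critical damping c_c = 2√(k_eq·m) = 2√(72400 × 17.7) = 2264 N·s/m, so ζ = c/c_c = 256/2264 = 0.1131.
ω_d = ω_n√(1 − ζ²) = 63.96 × √(1 − 0.0128) = 63.55 rad/s.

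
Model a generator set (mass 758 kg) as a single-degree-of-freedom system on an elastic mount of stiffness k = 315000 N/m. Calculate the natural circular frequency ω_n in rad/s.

ω_n = √(k/m) = √(315000/758) = √415.6 = 20.39 rad/s.

20.4 rad/s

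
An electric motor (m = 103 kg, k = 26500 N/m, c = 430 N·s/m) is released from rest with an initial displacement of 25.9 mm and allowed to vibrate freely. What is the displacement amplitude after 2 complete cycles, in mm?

ζ = c/(2√(km)) = 430/(2√(26500 × 103)) = 430/3304 = 0.1301.
Logarithmic decrement δ = 2πζ/√(1 − ζ²) = 2π × 0.1301/√(1 − 0.0169) = 0.8247.
After n cycles, x_n/x₀ = e^(−nδ), so x_2 = 25.9 × e^(−2 × 0.8247) = 25.9 × 0.1922 = 4.977 mm.

4.98 mm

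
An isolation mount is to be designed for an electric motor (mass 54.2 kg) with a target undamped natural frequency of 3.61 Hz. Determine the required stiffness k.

27900 N/m

ω_n = 2πf_n = 2π × 3.61 = 22.68 rad/s.
k = m·ω_n² = 54.2 × 22.68² = 54.2 × 514.5 = 27890 N/m.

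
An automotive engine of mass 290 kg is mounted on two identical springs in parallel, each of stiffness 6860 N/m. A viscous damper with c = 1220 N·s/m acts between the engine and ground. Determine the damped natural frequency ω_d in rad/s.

6.55 rad/s

Parallel springs add: k_eq = 2 × 6860 = 13720 N/m.
ω_n = √(k_eq/m) = √(13720/290) = 6.878 rad/s.
Critical damping c_c = 2√(k_eq·m) = 2√(13720 × 290) = 3989 N·s/m, so ζ = c/c_c = 1220/3989 = 0.3058.
ω_d = ω_n√(1 − ζ²) = 6.878 × √(1 − 0.0935) = 6.549 rad/s.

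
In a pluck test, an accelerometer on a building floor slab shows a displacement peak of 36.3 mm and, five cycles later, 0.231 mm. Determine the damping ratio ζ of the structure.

0.159

Logarithmic decrement δ = (1/n)·ln(x₀/x_n) = (1/5)·ln(36.3/0.231) = (1/5)·ln(157.1) = 1.011.
ζ = δ/√(4π² + δ²) = 1.011/√(39.48 + 1.02) = 1.011/6.364 = 0.1589.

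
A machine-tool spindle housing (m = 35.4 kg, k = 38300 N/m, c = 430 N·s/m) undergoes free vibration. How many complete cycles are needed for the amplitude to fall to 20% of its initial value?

2 cycles

ζ = c/(2√(km)) = 430/(2√(38300 × 35.4)) = 430/2329 = 0.1846.
Logarithmic decrement δ = 2πζ/√(1 − ζ²) = 2π × 0.1846/√(1 − 0.0341) = 1.180.
x_n/x₀ = e^(−nδ) ≤ 0.2; take ln: n ≥ ln(1/0.2)/δ = 1.609/1.180 = 1.363.
So 2 complete cycles are required.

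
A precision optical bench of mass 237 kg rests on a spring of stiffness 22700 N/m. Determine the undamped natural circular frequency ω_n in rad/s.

ω_n = √(k/m) = √(22700/237) = √95.78 = 9.787 rad/s.

9.79 rad/s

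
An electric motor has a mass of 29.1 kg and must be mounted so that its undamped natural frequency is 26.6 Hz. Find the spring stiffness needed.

813000 N/m

ω_n = 2πf_n = 2π × 26.6 = 167.1 rad/s.
k = m·ω_n² = 29.1 × 167.1² = 29.1 × 27930 = 812900 N/m.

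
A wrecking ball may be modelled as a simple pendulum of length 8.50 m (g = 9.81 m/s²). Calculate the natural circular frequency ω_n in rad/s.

1.07 rad/s

For a simple pendulum ω_n = √(g/L) = √(9.81/8.50) = √1.154 = 1.074 rad/s.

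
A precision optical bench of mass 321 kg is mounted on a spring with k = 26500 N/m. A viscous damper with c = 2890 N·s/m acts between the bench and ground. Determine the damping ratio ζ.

0.495

ω_n = √(k/m) = √(26500/321) = 9.086 rad/s.
Critical damping c_c = 2√(k·m) = 2√(26500 × 321) = 5833 N·s/m, so ζ = c/c_c = 2890/5833 = 0.4954.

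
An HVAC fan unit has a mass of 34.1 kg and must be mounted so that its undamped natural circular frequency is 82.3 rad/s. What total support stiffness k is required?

k = m·ω_n² = 34.1 × 82.30² = 34.1 × 6773 = 231000 N/m.

231000 N/m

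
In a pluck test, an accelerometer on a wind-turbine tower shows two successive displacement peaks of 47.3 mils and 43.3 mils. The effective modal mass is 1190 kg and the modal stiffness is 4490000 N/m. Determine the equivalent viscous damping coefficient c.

2060 N·s/m

Logarithmic decrement δ = (1/n)·ln(x₀/x_n) = (1/1)·ln(47.3/43.3) = (1/1)·ln(1.092) = 0.08836.
ζ = δ/√(4π² + δ²) = 0.08836/√(39.48 + 0.00781) = 0.08836/6.284 = 0.01406.
c = ζ · 2√(km) = 0.01406 × 2√(4490000 × 1190) = 0.01406 × 146200 = 2056 N·s/m.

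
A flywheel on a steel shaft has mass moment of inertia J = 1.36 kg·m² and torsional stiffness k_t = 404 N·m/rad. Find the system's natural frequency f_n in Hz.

2.74 Hz

ω_n = √(k_t/J) = √(404/1.36) = √297.1 = 17.24 rad/s.
f_n = ω_n/(2π) = 17.24/6.283 = 2.743 Hz.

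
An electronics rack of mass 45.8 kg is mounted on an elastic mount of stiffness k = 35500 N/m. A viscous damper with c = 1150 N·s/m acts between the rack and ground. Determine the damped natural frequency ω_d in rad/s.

24.8 rad/s

ω_n = √(k/m) = √(35500/45.8) = 27.84 rad/s.
Critical damping c_c = 2√(k·m) = 2√(35500 × 45.8) = 2550 N·s/m, so ζ = c/c_c = 1150/2550 = 0.4509.
ω_d = ω_n√(1 − ζ²) = 27.84 × √(1 − 0.203) = 24.85 rad/s.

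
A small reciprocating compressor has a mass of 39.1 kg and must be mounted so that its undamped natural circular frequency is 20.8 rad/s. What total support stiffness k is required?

k = m·ω_n² = 39.1 × 20.80² = 39.1 × 432.6 = 16920 N/m.

16900 N/m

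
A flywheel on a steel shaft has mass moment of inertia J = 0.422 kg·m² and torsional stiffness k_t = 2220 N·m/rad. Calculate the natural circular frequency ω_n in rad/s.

72.5 rad/s

ω_n = √(k_t/J) = √(2220/0.422) = √5261 = 72.53 rad/s.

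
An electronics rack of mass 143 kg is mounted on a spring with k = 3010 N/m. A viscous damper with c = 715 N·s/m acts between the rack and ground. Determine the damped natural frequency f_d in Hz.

ω_n = √(k/m) = √(3010/143) = 4.588 rad/s.
Critical damping c_c = 2√(k·m) = 2√(3010 × 143) = 1312 N·s/m, so ζ = c/c_c = 715/1312 = 0.5449.
ω_d = ω_n√(1 − ζ²) = 4.588 × √(1 − 0.297) = 3.847 rad/s.
f_d = ω_d/(2π) = 0.6123 Hz.

0.612 Hz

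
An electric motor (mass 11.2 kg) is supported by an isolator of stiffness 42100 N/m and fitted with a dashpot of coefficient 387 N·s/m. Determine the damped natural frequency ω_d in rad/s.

ω_n = √(k/m) = √(42100/11.2) = 61.31 rad/s.
Critical damping c_c = 2√(k·m) = 2√(42100 × 11.2) = 1373 N·s/m, so ζ = c/c_c = 387/1373 = 0.2818.
ω_d = ω_n√(1 − ζ²) = 61.31 × √(1 − 0.0794) = 58.83 rad/s.

58.8 rad/s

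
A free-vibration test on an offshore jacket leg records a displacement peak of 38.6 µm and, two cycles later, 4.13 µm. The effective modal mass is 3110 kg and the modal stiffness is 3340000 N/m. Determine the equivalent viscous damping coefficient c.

35700 N·s/m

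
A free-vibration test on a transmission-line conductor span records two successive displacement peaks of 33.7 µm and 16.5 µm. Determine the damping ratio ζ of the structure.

Logarithmic decrement δ = (1/n)·ln(x₀/x_n) = (1/1)·ln(33.7/16.5) = (1/1)·ln(2.042) = 0.7141.
ζ = δ/√(4π² + δ²) = 0.7141/√(39.48 + 0.510) = 0.7141/6.324 = 0.1129.

0.113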